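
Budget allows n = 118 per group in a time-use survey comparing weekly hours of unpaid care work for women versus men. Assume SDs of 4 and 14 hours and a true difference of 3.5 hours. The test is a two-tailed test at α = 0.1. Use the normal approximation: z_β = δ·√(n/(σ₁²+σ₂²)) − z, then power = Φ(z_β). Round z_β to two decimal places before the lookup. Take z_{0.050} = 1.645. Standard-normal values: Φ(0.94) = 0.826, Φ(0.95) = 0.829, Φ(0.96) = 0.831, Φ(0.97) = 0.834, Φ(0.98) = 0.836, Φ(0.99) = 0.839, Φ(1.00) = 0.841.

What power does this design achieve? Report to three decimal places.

Power ≈ 0.834

z_β = δ·√(n/(σ₁²+σ₂²)) − z_{α/2}
    = 3.5 · √(118/212) − 1.645
    = 3.5 · 0.74606 − 1.645
    = 2.6112 − 1.645 = 0.9662 → 0.97
Power = Φ(0.97) = 0.834.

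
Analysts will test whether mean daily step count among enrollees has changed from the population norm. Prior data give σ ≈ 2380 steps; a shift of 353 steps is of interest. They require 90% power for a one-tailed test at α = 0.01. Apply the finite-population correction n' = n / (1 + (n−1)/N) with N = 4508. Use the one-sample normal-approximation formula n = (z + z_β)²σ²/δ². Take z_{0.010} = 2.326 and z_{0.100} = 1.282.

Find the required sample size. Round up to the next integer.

n = (z_α + z_β)² · σ² / δ²
  = (2.326 + 1.282)² · 2380² / 353²
  = 13.0177 · 5664400 / 124609
  = 591.75
Finite-population correction (N = 4508): 591.75 / (1 + (591.75 − 1)/4508) = 523.19.
Round up → n = 524.

n = 524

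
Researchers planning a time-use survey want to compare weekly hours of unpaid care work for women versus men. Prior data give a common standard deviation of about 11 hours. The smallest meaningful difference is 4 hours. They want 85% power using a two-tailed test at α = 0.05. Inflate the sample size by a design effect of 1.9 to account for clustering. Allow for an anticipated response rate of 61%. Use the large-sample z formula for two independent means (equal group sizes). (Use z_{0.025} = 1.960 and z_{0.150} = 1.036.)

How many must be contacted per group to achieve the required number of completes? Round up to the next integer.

n = (z_{α/2} + z_β)² · (σ₁² + σ₂²) / δ²
  = (1.960 + 1.036)² · (2·11² = 242) / 4²
  = 8.9760 · 242 / 16
  = 135.76
Design effect: 1.9 × 135.76 = 257.95.
Adjust for 61% response: 257.95 / 0.61 = 422.87.
Round up → n = 423 per group.

n = 423 per group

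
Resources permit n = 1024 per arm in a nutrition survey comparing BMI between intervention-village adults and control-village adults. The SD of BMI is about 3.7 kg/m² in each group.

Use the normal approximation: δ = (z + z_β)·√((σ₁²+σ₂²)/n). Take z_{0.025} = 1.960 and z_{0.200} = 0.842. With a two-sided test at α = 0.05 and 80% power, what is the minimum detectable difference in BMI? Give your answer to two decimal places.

Minimum detectable difference ≈ 0.46 kg/m²

δ = (z_{α/2} + z_β) · √((σ₁²+σ₂²)/n)
  = (1.960 + 0.842) · √(27.38/1024)
  = 2.802 · √0.02674
  = 2.802 · 0.1635
  = 0.4582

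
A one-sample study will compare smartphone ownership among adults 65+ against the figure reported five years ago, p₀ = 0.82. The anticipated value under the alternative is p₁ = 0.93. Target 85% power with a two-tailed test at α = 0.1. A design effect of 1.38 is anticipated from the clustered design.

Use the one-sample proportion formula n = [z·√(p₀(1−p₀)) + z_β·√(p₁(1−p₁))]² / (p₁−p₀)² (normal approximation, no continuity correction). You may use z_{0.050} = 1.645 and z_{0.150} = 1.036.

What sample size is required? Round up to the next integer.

n = 92

n = [z_{α/2}·√(p₀q₀) + z_β·√(p₁q₁)]² / (p₁ − p₀)²
  = [1.645·√(0.82·0.18) + 1.036·√(0.93·0.07)]² / (0.11)²
  = [1.645·0.3842 + 1.036·0.2551]² / 0.0121
  = [0.8963]² / 0.0121
  = 66.40
Design effect: 1.38 × 66.40 = 91.63.
Round up → n = 92.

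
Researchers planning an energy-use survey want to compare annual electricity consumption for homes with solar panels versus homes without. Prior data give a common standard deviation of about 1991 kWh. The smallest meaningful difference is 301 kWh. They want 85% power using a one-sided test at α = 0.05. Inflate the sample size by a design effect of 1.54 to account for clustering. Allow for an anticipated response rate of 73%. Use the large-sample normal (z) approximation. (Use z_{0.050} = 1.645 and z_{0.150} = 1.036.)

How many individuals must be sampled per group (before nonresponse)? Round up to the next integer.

n = (z_α + z_β)² · (σ₁² + σ₂²) / δ²
  = (1.645 + 1.036)² · (2·1991² = 7928162) / 301²
  = 7.1878 · 7928162 / 90601
  = 628.97
Design effect: 1.54 × 628.97 = 968.62.
Adjust for 73% response: 968.62 / 0.73 = 1326.88.
Round up → n = 1327 per group.

n = 1327 per group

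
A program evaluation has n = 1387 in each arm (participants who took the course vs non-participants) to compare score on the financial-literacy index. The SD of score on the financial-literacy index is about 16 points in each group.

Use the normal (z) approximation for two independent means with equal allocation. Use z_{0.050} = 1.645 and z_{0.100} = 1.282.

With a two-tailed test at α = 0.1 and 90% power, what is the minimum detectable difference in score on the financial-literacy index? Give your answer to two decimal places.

Minimum detectable difference ≈ 1.78 points

δ = (z_{α/2} + z_β) · √((σ₁²+σ₂²)/n)
  = (1.645 + 1.282) · √(512/1387)
  = 2.927 · √0.36914
  = 2.927 · 0.6076
  = 1.7784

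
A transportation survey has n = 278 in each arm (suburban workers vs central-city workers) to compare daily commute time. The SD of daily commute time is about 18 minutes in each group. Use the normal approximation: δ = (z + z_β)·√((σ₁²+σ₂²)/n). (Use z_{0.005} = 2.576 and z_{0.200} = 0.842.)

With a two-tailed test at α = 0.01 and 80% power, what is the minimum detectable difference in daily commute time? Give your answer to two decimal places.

Minimum detectable difference ≈ 5.22 minutes

δ = (z_{α/2} + z_β) · √((σ₁²+σ₂²)/n)
  = (2.576 + 0.842) · √(648/278)
  = 3.418 · √2.3309
  = 3.418 · 1.5267
  = 5.2184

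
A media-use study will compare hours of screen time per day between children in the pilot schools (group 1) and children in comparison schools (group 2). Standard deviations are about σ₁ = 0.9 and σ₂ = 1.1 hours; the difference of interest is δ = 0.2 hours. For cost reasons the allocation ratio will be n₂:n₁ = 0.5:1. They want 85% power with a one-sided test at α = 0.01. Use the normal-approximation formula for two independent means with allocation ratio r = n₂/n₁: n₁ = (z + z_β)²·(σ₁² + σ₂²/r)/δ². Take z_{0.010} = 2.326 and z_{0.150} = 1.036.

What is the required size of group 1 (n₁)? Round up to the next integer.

n₁ = 913

n₁ = (z_α + z_β)² · (σ₁² + σ₂²/r) / δ²
   = (2.326 + 1.036)² · (0.9² + 1.1²/0.5) / 0.2²
   = 11.3030 · (0.81 + 2.42) / 0.04
   = 11.3030 · 3.23 / 0.04
   = 912.72
Round up → n₁ = 913; n₂ = r·n₁ = 0.5 × 913 = 457.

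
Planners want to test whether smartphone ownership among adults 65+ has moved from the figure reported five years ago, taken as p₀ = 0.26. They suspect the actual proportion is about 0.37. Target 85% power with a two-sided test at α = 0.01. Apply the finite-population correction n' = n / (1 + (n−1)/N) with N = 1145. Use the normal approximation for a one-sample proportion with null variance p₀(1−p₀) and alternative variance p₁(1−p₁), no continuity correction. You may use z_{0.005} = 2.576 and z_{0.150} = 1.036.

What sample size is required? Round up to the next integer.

n = 185

n = [z_{α/2}·√(p₀q₀) + z_β·√(p₁q₁)]² / (p₁ − p₀)²
  = [2.576·√(0.26·0.74) + 1.036·√(0.37·0.63)]² / (0.11)²
  = [2.576·0.4386 + 1.036·0.4828]² / 0.0121
  = [1.6301]² / 0.0121
  = 219.61
Finite-population correction (N = 1145): 219.61 / (1 + (219.61 − 1)/1145) = 184.40.
Round up → n = 185.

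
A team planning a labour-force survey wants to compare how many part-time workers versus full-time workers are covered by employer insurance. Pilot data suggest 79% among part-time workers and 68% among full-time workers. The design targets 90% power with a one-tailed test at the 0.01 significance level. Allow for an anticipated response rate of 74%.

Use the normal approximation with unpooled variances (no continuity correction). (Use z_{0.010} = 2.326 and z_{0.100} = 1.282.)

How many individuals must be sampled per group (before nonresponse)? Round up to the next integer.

n = 558 per group

n = (z_α + z_β)² · [p₁(1−p₁) + p₂(1−p₂)] / (p₁ − p₂)²
  = (2.326 + 1.282)² · (0.79·0.21 + 0.68·0.32) / (0.11)²
  = (3.608)² · (0.1659 + 0.2176) / 0.0121
  = 13.0177 · 0.3835 / 0.0121
  = 412.58
Adjust for 74% response: 412.58 / 0.74 = 557.55.
Round up → n = 558 per group.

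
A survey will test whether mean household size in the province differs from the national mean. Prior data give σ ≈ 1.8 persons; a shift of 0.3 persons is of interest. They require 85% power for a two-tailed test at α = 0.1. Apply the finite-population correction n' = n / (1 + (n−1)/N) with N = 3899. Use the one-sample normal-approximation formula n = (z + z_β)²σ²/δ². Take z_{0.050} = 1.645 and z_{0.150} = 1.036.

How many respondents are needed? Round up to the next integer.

n = (z_{α/2} + z_β)² · σ² / δ²
  = (1.645 + 1.036)² · 1.8² / 0.3²
  = 7.1878 · 3.24 / 0.09
  = 258.76
Finite-population correction (N = 3899): 258.76 / (1 + (258.76 − 1)/3899) = 242.71.
Round up → n = 243.

n = 243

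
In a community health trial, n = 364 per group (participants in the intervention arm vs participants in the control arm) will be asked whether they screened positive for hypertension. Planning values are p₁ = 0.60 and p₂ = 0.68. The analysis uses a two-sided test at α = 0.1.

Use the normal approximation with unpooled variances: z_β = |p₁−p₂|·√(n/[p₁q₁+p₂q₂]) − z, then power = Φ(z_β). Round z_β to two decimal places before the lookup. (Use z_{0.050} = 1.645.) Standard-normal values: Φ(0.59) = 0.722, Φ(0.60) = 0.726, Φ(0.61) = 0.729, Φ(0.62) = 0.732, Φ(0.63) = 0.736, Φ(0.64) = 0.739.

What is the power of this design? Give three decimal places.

z_β = |p₁−p₂|·√(n/[p₁q₁+p₂q₂]) − z_{α/2}
    = 0.08 · √(364/0.4576) − 1.645
    = 0.08 · 28.2038 − 1.645
    = 2.2563 − 1.645 = 0.6113 → 0.61
Power = Φ(0.61) = 0.729.

Power ≈ 0.729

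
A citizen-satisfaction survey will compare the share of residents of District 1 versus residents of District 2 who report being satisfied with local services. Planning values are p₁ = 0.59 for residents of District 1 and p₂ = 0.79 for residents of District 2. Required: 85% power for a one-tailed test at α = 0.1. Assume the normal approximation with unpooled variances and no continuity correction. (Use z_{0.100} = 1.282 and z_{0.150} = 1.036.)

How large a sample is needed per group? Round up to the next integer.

n = (z_α + z_β)² · [p₁(1−p₁) + p₂(1−p₂)] / (p₁ − p₂)²
  = (1.282 + 1.036)² · (0.59·0.41 + 0.79·0.21) / (-0.20)²
  = (2.318)² · (0.2419 + 0.1659) / 0.0400
  = 5.3731 · 0.4078 / 0.0400
  = 54.78
Round up → n = 55 per group.

n = 55 per group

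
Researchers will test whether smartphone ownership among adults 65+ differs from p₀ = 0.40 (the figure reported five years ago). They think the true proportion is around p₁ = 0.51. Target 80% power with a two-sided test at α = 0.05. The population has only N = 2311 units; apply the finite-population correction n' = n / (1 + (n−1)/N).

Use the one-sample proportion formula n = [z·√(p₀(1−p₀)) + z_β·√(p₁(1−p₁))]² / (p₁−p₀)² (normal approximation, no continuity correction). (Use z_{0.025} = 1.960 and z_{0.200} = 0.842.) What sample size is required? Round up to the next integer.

n = [z_{α/2}·√(p₀q₀) + z_β·√(p₁q₁)]² / (p₁ − p₀)²
  = [1.960·√(0.40·0.60) + 0.842·√(0.51·0.49)]² / (0.11)²
  = [1.960·0.4899 + 0.842·0.4999]² / 0.0121
  = [1.3811]² / 0.0121
  = 157.64
Finite-population correction (N = 2311): 157.64 / (1 + (157.64 − 1)/2311) = 147.64.
Round up → n = 148.

n = 148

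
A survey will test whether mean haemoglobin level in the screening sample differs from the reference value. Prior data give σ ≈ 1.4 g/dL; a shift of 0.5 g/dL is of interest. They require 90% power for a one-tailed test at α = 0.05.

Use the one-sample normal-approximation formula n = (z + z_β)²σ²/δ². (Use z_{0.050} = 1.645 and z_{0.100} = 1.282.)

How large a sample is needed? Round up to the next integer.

n = (z_α + z_β)² · σ² / δ²
  = (1.645 + 1.282)² · 1.4² / 0.5²
  = 8.5673 · 1.96 / 0.25
  = 67.17
Round up → n = 68.

n = 68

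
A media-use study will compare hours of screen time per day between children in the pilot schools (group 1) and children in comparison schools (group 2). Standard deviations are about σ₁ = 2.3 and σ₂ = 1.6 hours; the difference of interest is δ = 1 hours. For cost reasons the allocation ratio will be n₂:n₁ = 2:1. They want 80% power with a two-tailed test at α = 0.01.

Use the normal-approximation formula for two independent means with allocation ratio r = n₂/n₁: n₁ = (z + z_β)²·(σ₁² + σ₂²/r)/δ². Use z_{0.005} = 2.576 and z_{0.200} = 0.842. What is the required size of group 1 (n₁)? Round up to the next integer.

n₁ = 77

n₁ = (z_{α/2} + z_β)² · (σ₁² + σ₂²/r) / δ²
   = (2.576 + 0.842)² · (2.3² + 1.6²/2) / 1²
   = 11.6827 · (5.29 + 1.28) / 1
   = 11.6827 · 6.57 / 1
   = 76.76
Round up → n₁ = 77; n₂ = r·n₁ = 2 × 77 = 154.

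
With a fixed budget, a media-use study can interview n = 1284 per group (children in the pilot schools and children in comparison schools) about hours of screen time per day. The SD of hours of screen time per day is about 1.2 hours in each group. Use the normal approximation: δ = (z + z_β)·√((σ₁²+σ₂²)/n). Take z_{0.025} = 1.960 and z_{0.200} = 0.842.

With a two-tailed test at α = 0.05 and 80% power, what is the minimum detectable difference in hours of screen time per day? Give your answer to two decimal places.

Minimum detectable difference ≈ 0.13 hours

δ = (z_{α/2} + z_β) · √((σ₁²+σ₂²)/n)
  = (1.960 + 0.842) · √(2.88/1284)
  = 2.802 · √0.00224
  = 2.802 · 0.0474
  = 0.1327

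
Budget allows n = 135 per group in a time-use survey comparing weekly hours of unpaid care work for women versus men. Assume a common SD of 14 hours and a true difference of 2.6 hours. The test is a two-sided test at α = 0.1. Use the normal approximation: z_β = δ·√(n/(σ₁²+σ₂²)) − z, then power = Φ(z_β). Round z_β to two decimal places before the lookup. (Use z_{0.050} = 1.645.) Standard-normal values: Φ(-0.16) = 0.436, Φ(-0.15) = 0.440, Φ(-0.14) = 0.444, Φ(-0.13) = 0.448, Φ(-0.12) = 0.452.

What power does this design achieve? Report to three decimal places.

z_β = δ·√(n/(σ₁²+σ₂²)) − z_{α/2}
    = 2.6 · √(135/392) − 1.645
    = 2.6 · 0.58685 − 1.645
    = 1.5258 − 1.645 = -0.1192 → -0.12
Power = Φ(-0.12) = 0.452.

Power ≈ 0.452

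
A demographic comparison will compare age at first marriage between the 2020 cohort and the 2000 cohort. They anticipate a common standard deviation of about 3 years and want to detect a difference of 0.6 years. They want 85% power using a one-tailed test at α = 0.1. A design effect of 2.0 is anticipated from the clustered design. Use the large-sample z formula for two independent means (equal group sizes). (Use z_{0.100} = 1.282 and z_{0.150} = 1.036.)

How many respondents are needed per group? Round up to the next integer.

n = 538 per group

n = (z_α + z_β)² · (σ₁² + σ₂²) / δ²
  = (1.282 + 1.036)² · (2·3² = 18) / 0.6²
  = 5.3731 · 18 / 0.36
  = 268.66
Design effect: 2.0 × 268.66 = 537.31.
Round up → n = 538 per group.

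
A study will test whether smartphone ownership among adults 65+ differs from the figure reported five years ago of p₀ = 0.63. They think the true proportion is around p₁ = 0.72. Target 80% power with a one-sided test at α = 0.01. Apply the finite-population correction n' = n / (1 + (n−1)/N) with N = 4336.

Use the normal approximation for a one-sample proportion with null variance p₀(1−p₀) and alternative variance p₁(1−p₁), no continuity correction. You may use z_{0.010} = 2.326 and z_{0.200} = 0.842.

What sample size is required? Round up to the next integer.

n = [z_α·√(p₀q₀) + z_β·√(p₁q₁)]² / (p₁ − p₀)²
  = [2.326·√(0.63·0.37) + 0.842·√(0.72·0.28)]² / (0.09)²
  = [2.326·0.4828 + 0.842·0.4490]² / 0.0081
  = [1.5011]² / 0.0081
  = 278.17
Finite-population correction (N = 4336): 278.17 / (1 + (278.17 − 1)/4336) = 261.46.
Round up → n = 262.

n = 262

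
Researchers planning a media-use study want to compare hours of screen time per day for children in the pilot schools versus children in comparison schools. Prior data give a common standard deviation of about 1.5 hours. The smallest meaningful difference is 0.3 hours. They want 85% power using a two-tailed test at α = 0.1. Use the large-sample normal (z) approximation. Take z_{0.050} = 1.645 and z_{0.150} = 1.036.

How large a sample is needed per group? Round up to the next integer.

n = (z_{α/2} + z_β)² · (σ₁² + σ₂²) / δ²
  = (1.645 + 1.036)² · (2·1.5² = 4.5) / 0.3²
  = 7.1878 · 4.5 / 0.09
  = 359.39
Round up → n = 360 per group.

n = 360 per group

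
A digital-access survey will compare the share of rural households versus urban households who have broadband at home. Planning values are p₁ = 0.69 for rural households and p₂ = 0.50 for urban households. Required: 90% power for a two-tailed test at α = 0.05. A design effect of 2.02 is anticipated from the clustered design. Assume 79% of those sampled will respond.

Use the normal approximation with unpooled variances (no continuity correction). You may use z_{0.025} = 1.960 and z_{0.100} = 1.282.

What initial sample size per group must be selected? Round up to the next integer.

n = (z_{α/2} + z_β)² · [p₁(1−p₁) + p₂(1−p₂)] / (p₁ − p₂)²
  = (1.960 + 1.282)² · (0.69·0.31 + 0.50·0.50) / (0.19)²
  = (3.242)² · (0.2139 + 0.2500) / 0.0361
  = 10.5106 · 0.4639 / 0.0361
  = 135.07
Design effect: 2.02 × 135.07 = 272.83.
Adjust for 79% response: 272.83 / 0.79 = 345.36.
Round up → n = 346 per group.

n = 346 per group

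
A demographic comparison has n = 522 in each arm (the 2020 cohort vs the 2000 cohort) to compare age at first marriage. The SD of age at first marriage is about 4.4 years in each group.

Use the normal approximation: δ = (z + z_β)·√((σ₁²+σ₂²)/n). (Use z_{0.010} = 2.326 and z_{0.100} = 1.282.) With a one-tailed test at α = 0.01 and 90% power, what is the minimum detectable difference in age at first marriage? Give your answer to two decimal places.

δ = (z_α + z_β) · √((σ₁²+σ₂²)/n)
  = (2.326 + 1.282) · √(38.72/522)
  = 3.608 · √0.07418
  = 3.608 · 0.2724
  = 0.9827

Minimum detectable difference ≈ 0.98 years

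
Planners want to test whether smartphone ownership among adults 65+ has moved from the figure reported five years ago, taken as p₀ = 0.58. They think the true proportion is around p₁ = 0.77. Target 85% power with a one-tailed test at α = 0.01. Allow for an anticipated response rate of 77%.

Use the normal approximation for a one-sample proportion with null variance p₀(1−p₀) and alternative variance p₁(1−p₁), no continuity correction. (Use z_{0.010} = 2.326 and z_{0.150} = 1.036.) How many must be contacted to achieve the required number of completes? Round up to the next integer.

n = [z_α·√(p₀q₀) + z_β·√(p₁q₁)]² / (p₁ − p₀)²
  = [2.326·√(0.58·0.42) + 1.036·√(0.77·0.23)]² / (0.19)²
  = [2.326·0.4936 + 1.036·0.4208]² / 0.0361
  = [1.5840]² / 0.0361
  = 69.50
Adjust for 77% response: 69.50 / 0.77 = 90.26.
Round up → n = 91.

n = 91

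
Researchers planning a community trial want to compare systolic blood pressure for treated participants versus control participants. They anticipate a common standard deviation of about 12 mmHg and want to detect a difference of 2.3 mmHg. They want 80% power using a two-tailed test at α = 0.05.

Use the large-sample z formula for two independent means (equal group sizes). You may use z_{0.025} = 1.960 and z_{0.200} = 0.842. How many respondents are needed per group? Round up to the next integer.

n = (z_{α/2} + z_β)² · (σ₁² + σ₂²) / δ²
  = (1.960 + 0.842)² · (2·12² = 288) / 2.3²
  = 7.8512 · 288 / 5.29
  = 427.44
Round up → n = 428 per group.

n = 428 per group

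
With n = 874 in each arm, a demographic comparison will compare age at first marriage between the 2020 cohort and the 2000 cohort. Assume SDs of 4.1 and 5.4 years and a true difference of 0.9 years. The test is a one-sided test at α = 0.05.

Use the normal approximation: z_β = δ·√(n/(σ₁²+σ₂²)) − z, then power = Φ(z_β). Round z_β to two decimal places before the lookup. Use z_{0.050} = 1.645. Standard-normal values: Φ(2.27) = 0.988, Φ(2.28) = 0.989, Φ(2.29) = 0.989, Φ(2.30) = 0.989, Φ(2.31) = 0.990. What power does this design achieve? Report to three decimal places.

z_β = δ·√(n/(σ₁²+σ₂²)) − z_α
    = 0.9 · √(874/45.97) − 1.645
    = 0.9 · 4.36032 − 1.645
    = 3.9243 − 1.645 = 2.2793 → 2.28
Power = Φ(2.28) = 0.989.

Power ≈ 0.989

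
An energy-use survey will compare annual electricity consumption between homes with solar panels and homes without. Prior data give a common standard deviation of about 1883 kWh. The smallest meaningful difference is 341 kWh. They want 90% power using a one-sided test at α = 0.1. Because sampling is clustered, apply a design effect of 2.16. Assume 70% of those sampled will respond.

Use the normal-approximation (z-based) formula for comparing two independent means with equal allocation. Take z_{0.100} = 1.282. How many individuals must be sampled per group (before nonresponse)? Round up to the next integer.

n = (z_α + z_β)² · (σ₁² + σ₂²) / δ²
  = (1.282 + 1.282)² · (2·1883² = 7091378) / 341²
  = 6.5741 · 7091378 / 116281
  = 400.92
Design effect: 2.16 × 400.92 = 865.99.
Adjust for 70% response: 865.99 / 0.70 = 1237.13.
Round up → n = 1238 per group.

n = 1238 per group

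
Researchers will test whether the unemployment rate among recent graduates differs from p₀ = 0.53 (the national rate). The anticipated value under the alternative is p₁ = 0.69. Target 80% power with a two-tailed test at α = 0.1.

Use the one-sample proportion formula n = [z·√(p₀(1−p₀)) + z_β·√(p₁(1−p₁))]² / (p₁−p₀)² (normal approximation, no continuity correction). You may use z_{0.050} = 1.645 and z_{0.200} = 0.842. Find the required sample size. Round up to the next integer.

n = [z_{α/2}·√(p₀q₀) + z_β·√(p₁q₁)]² / (p₁ − p₀)²
  = [1.645·√(0.53·0.47) + 0.842·√(0.69·0.31)]² / (0.16)²
  = [1.645·0.4991 + 0.842·0.4625]² / 0.0256
  = [1.2104]² / 0.0256
  = 57.23
Round up → n = 58.

n = 58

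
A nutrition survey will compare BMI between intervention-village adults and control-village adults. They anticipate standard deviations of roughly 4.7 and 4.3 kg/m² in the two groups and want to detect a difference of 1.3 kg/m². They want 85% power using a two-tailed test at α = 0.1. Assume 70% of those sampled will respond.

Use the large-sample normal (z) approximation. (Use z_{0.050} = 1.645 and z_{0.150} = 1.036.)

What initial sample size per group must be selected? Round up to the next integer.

n = (z_{α/2} + z_β)² · (σ₁² + σ₂²) / δ²
  = (1.645 + 1.036)² · (4.7² + 4.3² = 40.58) / 1.3²
  = 7.1878 · 40.58 / 1.69
  = 172.59
Adjust for 70% response: 172.59 / 0.70 = 246.56.
Round up → n = 247 per group.

n = 247 per group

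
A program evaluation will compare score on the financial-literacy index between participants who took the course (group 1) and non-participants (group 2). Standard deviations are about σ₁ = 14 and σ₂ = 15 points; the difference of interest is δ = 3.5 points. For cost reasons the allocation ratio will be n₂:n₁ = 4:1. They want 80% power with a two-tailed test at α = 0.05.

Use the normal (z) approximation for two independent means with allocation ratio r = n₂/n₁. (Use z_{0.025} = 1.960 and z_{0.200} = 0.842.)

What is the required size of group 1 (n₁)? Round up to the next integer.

n₁ = 162

n₁ = (z_{α/2} + z_β)² · (σ₁² + σ₂²/r) / δ²
   = (1.960 + 0.842)² · (14² + 15²/4) / 3.5²
   = 7.8512 · (196 + 56.25) / 12.25
   = 7.8512 · 252.25 / 12.25
   = 161.67
Round up → n₁ = 162; n₂ = r·n₁ = 4 × 162 = 648.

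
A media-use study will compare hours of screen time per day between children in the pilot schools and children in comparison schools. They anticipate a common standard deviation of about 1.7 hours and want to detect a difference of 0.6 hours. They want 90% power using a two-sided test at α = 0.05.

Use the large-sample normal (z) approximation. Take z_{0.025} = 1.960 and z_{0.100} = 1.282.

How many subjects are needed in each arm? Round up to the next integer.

n = (z_{α/2} + z_β)² · (σ₁² + σ₂²) / δ²
  = (1.960 + 1.282)² · (2·1.7² = 5.78) / 0.6²
  = 10.5106 · 5.78 / 0.36
  = 168.75
Round up → n = 169 per group.

n = 169 per group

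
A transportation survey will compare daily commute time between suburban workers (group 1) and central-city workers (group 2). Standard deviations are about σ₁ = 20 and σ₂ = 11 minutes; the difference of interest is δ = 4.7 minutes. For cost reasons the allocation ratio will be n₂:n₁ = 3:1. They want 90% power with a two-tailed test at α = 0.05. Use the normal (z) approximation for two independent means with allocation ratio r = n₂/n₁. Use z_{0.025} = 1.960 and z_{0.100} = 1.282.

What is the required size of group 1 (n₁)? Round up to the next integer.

n₁ = (z_{α/2} + z_β)² · (σ₁² + σ₂²/r) / δ²
   = (1.960 + 1.282)² · (20² + 11²/3) / 4.7²
   = 10.5106 · (400 + 40.3333) / 22.09
   = 10.5106 · 440.3333 / 22.09
   = 209.51
Round up → n₁ = 210; n₂ = r·n₁ = 3 × 210 = 630.

n₁ = 210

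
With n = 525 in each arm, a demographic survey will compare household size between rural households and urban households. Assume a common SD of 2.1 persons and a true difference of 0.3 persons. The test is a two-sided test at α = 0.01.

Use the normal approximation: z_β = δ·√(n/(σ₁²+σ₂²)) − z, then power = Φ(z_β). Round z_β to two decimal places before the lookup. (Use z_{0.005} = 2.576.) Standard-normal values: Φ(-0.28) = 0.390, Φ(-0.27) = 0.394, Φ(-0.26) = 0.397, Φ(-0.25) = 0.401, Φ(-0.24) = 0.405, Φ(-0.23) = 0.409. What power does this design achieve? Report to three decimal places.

Power ≈ 0.397

z_β = δ·√(n/(σ₁²+σ₂²)) − z_{α/2}
    = 0.3 · √(525/8.82) − 2.576
    = 0.3 · 7.71517 − 2.576
    = 2.3146 − 2.576 = -0.2614 → -0.26
Power = Φ(-0.26) = 0.397.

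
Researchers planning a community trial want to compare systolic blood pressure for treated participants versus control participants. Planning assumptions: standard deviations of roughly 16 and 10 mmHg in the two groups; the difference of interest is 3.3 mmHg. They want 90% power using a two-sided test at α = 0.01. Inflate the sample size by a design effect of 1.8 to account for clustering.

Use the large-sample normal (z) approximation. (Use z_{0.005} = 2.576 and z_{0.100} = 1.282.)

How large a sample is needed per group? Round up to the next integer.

n = 876 per group

n = (z_{α/2} + z_β)² · (σ₁² + σ₂²) / δ²
  = (2.576 + 1.282)² · (16² + 10² = 356) / 3.3²
  = 14.8842 · 356 / 10.89
  = 486.57
Design effect: 1.8 × 486.57 = 875.83.
Round up → n = 876 per group.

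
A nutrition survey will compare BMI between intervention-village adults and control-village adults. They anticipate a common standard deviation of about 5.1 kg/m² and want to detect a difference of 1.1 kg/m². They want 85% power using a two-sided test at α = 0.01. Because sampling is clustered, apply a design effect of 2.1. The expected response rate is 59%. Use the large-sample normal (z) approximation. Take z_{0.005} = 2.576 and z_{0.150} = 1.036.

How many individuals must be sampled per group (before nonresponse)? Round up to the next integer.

n = (z_{α/2} + z_β)² · (σ₁² + σ₂²) / δ²
  = (2.576 + 1.036)² · (2·5.1² = 52.02) / 1.1²
  = 13.0465 · 52.02 / 1.21
  = 560.89
Design effect: 2.1 × 560.89 = 1177.88.
Adjust for 59% response: 1177.88 / 0.59 = 1996.40.
Round up → n = 1997 per group.

n = 1997 per group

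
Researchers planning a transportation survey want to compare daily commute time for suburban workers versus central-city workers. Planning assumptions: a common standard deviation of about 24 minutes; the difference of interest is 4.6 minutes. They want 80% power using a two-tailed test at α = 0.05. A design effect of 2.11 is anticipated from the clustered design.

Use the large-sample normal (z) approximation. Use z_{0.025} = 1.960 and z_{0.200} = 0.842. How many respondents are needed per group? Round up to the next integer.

n = (z_{α/2} + z_β)² · (σ₁² + σ₂²) / δ²
  = (1.960 + 0.842)² · (2·24² = 1152) / 4.6²
  = 7.8512 · 1152 / 21.16
  = 427.44
Design effect: 2.11 × 427.44 = 901.89.
Round up → n = 902 per group.

n = 902 per group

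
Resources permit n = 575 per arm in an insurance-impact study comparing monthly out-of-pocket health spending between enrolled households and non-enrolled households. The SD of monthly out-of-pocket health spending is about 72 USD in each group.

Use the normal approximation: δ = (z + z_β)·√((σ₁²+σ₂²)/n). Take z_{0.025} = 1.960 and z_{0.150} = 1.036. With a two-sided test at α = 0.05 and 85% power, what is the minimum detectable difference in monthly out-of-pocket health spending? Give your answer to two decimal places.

δ = (z_{α/2} + z_β) · √((σ₁²+σ₂²)/n)
  = (1.960 + 1.036) · √(10368/575)
  = 2.996 · √18.0313
  = 2.996 · 4.2463
  = 12.7220

Minimum detectable difference ≈ 12.72 USD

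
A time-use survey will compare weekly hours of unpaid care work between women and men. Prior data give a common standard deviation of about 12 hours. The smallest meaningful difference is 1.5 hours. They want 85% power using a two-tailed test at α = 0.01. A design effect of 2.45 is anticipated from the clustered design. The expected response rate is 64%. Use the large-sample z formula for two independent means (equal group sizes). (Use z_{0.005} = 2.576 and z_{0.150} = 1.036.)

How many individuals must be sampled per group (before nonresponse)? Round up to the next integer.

n = 6393 per group

n = (z_{α/2} + z_β)² · (σ₁² + σ₂²) / δ²
  = (2.576 + 1.036)² · (2·12² = 288) / 1.5²
  = 13.0465 · 288 / 2.25
  = 1669.96
Design effect: 2.45 × 1669.96 = 4091.40.
Adjust for 64% response: 4091.40 / 0.64 = 6392.81.
Round up → n = 6393 per group.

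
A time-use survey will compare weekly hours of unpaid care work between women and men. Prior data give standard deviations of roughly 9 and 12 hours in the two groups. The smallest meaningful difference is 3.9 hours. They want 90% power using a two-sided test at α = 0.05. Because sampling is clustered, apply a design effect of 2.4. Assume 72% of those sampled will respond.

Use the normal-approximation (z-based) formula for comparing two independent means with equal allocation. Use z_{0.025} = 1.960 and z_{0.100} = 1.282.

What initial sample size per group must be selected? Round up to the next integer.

n = (z_{α/2} + z_β)² · (σ₁² + σ₂²) / δ²
  = (1.960 + 1.282)² · (9² + 12² = 225) / 3.9²
  = 10.5106 · 225 / 15.21
  = 155.48
Design effect: 2.4 × 155.48 = 373.16.
Adjust for 72% response: 373.16 / 0.72 = 518.27.
Round up → n = 519 per group.

n = 519 per group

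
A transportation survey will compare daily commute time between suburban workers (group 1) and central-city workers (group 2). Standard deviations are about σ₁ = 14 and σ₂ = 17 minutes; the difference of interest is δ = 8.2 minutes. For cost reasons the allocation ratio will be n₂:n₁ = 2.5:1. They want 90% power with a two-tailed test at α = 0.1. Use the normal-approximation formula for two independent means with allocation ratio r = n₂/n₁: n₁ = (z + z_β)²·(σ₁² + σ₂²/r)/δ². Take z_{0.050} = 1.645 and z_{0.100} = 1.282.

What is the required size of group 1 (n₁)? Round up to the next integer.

n₁ = (z_{α/2} + z_β)² · (σ₁² + σ₂²/r) / δ²
   = (1.645 + 1.282)² · (14² + 17²/2.5) / 8.2²
   = 8.5673 · (196 + 115.6) / 67.24
   = 8.5673 · 311.6 / 67.24
   = 39.70
Round up → n₁ = 40; n₂ = r·n₁ = 2.5 × 40 = 100.

n₁ = 40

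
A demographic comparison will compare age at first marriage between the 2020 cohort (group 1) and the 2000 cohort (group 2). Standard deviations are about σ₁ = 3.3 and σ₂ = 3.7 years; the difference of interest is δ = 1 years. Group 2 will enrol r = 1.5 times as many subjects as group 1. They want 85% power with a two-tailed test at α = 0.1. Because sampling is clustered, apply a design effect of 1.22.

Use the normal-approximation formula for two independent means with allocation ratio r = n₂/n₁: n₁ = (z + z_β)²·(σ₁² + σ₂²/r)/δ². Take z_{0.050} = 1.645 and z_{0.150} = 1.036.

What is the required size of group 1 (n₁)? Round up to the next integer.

n₁ = (z_{α/2} + z_β)² · (σ₁² + σ₂²/r) / δ²
   = (1.645 + 1.036)² · (3.3² + 3.7²/1.5) / 1²
   = 7.1878 · (10.89 + 9.1267) / 1
   = 7.1878 · 20.0167 / 1
   = 143.88
Design effect: 1.22 × 143.88 = 175.53.
Round up → n₁ = 176; n₂ = r·n₁ = 1.5 × 176 = 264.

n₁ = 176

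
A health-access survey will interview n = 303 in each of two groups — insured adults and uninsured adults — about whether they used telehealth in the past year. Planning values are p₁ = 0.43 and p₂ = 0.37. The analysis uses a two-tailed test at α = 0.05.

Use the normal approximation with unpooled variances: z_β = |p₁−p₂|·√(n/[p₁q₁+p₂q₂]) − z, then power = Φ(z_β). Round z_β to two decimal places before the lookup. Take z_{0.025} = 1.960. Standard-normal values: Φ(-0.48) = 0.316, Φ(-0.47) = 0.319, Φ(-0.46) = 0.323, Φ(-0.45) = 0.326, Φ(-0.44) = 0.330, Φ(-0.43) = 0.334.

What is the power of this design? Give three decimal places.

Power ≈ 0.326

z_β = |p₁−p₂|·√(n/[p₁q₁+p₂q₂]) − z_{α/2}
    = 0.06 · √(303/0.4782) − 1.960
    = 0.06 · 25.1719 − 1.960
    = 1.5103 − 1.960 = -0.4497 → -0.45
Power = Φ(-0.45) = 0.326.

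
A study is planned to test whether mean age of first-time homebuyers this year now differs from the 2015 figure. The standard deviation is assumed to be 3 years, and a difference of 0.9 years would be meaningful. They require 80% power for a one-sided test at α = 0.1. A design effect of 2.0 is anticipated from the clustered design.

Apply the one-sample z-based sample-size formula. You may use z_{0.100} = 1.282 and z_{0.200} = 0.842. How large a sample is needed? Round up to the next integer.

n = 101

n = (z_α + z_β)² · σ² / δ²
  = (1.282 + 0.842)² · 3² / 0.9²
  = 4.5114 · 9 / 0.81
  = 50.13
Design effect: 2.0 × 50.13 = 100.25.
Round up → n = 101.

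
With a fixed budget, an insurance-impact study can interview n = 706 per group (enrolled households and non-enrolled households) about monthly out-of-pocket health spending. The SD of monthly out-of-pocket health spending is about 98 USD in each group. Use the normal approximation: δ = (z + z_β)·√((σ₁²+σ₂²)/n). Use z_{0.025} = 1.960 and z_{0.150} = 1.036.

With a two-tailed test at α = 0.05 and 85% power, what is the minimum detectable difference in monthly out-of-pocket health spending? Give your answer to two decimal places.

Minimum detectable difference ≈ 15.63 USD

δ = (z_{α/2} + z_β) · √((σ₁²+σ₂²)/n)
  = (1.960 + 1.036) · √(19208/706)
  = 2.996 · √27.2068
  = 2.996 · 5.2160
  = 15.6272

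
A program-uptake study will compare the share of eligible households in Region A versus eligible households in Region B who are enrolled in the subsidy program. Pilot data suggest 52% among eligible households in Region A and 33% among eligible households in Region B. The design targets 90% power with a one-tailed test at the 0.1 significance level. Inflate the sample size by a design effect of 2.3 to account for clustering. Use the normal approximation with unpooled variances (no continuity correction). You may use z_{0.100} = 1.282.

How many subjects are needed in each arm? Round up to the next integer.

n = 198 per group

n = (z_α + z_β)² · [p₁(1−p₁) + p₂(1−p₂)] / (p₁ − p₂)²
  = (1.282 + 1.282)² · (0.52·0.48 + 0.33·0.67) / (0.19)²
  = (2.564)² · (0.2496 + 0.2211) / 0.0361
  = 6.5741 · 0.4707 / 0.0361
  = 85.72
Design effect: 2.3 × 85.72 = 197.15.
Round up → n = 198 per group.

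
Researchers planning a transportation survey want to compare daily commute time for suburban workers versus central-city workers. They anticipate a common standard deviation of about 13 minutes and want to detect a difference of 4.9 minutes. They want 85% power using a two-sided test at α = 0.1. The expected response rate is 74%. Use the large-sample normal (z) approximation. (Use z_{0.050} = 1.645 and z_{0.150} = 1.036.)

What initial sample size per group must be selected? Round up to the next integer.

n = (z_{α/2} + z_β)² · (σ₁² + σ₂²) / δ²
  = (1.645 + 1.036)² · (2·13² = 338) / 4.9²
  = 7.1878 · 338 / 24.01
  = 101.19
Adjust for 74% response: 101.19 / 0.74 = 136.74.
Round up → n = 137 per group.

n = 137 per group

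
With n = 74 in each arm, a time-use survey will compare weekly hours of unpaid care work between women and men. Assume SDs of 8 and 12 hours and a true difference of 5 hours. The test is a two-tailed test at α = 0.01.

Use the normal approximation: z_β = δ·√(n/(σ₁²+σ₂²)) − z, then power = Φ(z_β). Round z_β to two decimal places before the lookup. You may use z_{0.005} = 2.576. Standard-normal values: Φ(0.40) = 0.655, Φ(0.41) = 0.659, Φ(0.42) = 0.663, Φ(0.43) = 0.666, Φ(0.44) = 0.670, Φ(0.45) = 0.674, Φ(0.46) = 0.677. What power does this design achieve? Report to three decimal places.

Power ≈ 0.659

z_β = δ·√(n/(σ₁²+σ₂²)) − z_{α/2}
    = 5 · √(74/208) − 2.576
    = 5 · 0.59646 − 2.576
    = 2.9823 − 2.576 = 0.4063 → 0.41
Power = Φ(0.41) = 0.659.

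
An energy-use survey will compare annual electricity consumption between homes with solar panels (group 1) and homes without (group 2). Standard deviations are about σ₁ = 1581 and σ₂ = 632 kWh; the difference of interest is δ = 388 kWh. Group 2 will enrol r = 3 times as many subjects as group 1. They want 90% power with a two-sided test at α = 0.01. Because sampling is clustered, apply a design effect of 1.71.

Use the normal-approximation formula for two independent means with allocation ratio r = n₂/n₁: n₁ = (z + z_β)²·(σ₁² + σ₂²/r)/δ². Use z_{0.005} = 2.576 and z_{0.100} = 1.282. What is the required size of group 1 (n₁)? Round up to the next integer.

n₁ = 446

n₁ = (z_{α/2} + z_β)² · (σ₁² + σ₂²/r) / δ²
   = (2.576 + 1.282)² · (1581² + 632²/3) / 388²
   = 14.8842 · (2499561 + 133141.3) / 150544
   = 14.8842 · 2632702.3 / 150544
   = 260.29
Design effect: 1.71 × 260.29 = 445.10.
Round up → n₁ = 446; n₂ = r·n₁ = 3 × 446 = 1338.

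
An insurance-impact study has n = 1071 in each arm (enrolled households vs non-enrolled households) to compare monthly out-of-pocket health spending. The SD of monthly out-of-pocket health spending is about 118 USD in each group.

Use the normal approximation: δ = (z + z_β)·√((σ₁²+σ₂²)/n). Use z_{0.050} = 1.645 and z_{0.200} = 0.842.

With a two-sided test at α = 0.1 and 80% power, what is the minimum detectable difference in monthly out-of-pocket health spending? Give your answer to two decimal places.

Minimum detectable difference ≈ 12.68 USD

δ = (z_{α/2} + z_β) · √((σ₁²+σ₂²)/n)
  = (1.645 + 0.842) · √(27848/1071)
  = 2.487 · √26.0019
  = 2.487 · 5.0992
  = 12.6817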